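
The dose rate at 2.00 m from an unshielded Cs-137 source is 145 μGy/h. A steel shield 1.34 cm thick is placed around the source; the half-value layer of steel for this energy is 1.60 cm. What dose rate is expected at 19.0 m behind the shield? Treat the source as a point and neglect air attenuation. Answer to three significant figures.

Distance alone: 145 × (2.00/19.0)² = 145 × 0.01108 = 1.607 μGy/h.
Shield: 1.34/1.60 = 0.8375 half-value layers → attenuation 2^(−0.8375) = 0.5596.
Combined: 1.607 × 0.5596 = 0.8993 μGy/h.

0.899 μGy/h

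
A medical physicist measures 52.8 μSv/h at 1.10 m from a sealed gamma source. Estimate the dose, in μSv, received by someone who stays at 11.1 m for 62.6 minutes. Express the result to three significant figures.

Intensity scales as (d₁/d₂)², so rate at 11.1 m:
(1.10/11.1)² = 0.009821, so 52.8 × 0.009821 = 0.5185 μSv/h.
Dose = rate × time = 0.5185 μSv/h × 1.043 h = 0.5408 μSv.

0.541 μSv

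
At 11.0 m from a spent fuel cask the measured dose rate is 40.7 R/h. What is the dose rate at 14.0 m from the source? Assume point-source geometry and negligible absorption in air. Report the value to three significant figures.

Intensity scales as (d₁/d₂)², so scaling from 11.0 m to 14.0 m:
(11.0/14.0)² = 0.6173, so 40.7 × 0.6173 = 25.12 R/h.

25.1 R/h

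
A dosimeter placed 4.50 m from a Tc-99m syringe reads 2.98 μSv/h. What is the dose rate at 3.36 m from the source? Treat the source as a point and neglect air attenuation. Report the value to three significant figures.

Applying the 1/r² law, scaling from 4.50 m to 3.36 m:
(4.50/3.36)² = 1.794, so 2.98 × 1.794 = 5.346 μSv/h.

5.35 μSv/h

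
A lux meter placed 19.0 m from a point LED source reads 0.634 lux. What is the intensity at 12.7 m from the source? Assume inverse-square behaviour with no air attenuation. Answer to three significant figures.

Using I₁d₁² = I₂d₂², scaling from 19.0 m to 12.7 m:
(19.0/12.7)² = 2.238, so 0.634 × 2.238 = 1.419 lux.

1.42 lux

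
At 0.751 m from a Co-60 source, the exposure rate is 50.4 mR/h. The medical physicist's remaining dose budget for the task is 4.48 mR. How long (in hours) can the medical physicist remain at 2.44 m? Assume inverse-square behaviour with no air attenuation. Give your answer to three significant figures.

Using I₁d₁² = I₂d₂², rate at 2.44 m:
50.4 × (0.751/2.44)² = 50.4 × 0.09473 = 4.774 mR/h.
Stay time = 4.48 mR ÷ 4.774 mR/h = 0.9384 h.

0.938 h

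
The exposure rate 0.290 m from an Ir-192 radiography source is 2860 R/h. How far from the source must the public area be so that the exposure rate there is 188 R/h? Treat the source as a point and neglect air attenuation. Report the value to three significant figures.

Intensity scales as (d₁/d₂)², so d₂ = d₁·√(I₁/I₂).
I₁/I₂ = 2860/188 = 15.21, so d₂ = 0.290 × √15.21 = 1.131 m.

1.13 m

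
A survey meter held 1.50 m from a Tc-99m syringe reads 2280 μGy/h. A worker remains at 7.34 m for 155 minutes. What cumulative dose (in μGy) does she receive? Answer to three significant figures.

By the inverse-square law, rate at 7.34 m:
(1.50/7.34)² = 0.04176, so 2280 × 0.04176 = 95.21 μGy/h.
Dose = rate × time = 95.21 μGy/h × 2.583 h = 245.9 μGy.

246 μGy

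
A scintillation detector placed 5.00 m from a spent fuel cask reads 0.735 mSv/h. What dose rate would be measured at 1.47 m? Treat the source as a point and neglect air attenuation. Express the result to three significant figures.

By the inverse-square law, scaling from 5.00 m to 1.47 m:
(5.00/1.47)² = 11.57, so 0.735 × 11.57 = 8.504 mSv/h.

8.50 mSv/h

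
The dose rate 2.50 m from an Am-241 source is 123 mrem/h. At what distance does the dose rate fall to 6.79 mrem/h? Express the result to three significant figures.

Intensity scales as (d₁/d₂)², so d₂ = d₁·√(I₁/I₂).
I₁/I₂ = 123/6.79 = 18.11, so d₂ = 2.50 × √18.11 = 10.64 m.

10.6 m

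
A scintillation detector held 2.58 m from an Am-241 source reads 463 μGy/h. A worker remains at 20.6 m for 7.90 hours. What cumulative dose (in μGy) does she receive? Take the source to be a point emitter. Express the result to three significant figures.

Using I₁d₁² = I₂d₂², rate at 20.6 m:
(2.58/20.6)² = 0.01569, so 463 × 0.01569 = 7.264 μGy/h.
Dose = rate × time = 7.264 μGy/h × 7.900 h = 57.39 μGy.

57.4 μGy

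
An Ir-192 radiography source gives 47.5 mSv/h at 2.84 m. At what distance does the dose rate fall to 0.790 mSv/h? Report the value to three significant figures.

22.0 m

Intensity scales as (d₁/d₂)², so d₂ = d₁·√(I₁/I₂).
I₁/I₂ = 47.5/0.790 = 60.13, so d₂ = 2.84 × √60.13 = 22.02 m.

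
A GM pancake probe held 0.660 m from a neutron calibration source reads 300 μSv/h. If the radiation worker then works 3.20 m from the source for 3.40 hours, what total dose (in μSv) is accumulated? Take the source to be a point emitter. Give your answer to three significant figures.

43.4 μSv

By the inverse-square law, rate at 3.20 m:
300 × (0.660/3.20)² = 300 × 0.04254 = 12.76 μSv/h.
Dose = rate × time = 12.76 μSv/h × 3.400 h = 43.38 μSv.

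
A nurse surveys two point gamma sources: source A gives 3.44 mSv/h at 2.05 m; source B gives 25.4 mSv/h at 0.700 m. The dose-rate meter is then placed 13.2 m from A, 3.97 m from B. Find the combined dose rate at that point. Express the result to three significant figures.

Each source contributes Iᵢ·(dᵢ/rᵢ)²; contributions add.
A: 3.44 × (2.05/13.2)² = 0.08297 mSv/h
B: 25.4 × (0.700/3.97)² = 0.7897 mSv/h
Total = 0.08297 + 0.7897 = 0.8727 mSv/h.

0.873 mSv/h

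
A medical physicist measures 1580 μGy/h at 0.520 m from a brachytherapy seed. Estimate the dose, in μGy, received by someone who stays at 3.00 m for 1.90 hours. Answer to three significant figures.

90.2 μGy

By the inverse-square law, rate at 3.00 m:
1580 × (0.520/3.00)² = 1580 × 0.03004 = 47.46 μGy/h.
Dose = rate × time = 47.46 μGy/h × 1.900 h = 90.17 μGy.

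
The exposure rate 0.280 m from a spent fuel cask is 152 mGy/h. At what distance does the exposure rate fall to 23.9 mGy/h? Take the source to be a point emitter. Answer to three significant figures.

Intensity scales as (d₁/d₂)², so d₂ = d₁·√(I₁/I₂).
I₁/I₂ = 152/23.9 = 6.360, so d₂ = 0.280 × √6.360 = 0.7061 m.

0.706 m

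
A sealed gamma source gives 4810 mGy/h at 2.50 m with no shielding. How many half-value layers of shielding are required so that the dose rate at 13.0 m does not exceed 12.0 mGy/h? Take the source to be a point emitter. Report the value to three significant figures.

At 13.0 m, distance alone gives (2.50/13.0)² = 0.03698, so 4810 × 0.03698 = 177.9 mGy/h.
Further attenuation needed: 177.9/12.0 = 14.83.
n = log₂(14.83) = 3.890 half-value layers.

3.89 half-value layers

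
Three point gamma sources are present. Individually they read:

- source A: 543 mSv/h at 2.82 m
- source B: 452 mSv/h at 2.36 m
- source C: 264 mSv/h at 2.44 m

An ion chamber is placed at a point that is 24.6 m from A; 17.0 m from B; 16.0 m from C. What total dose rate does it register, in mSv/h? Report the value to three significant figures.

22.0 mSv/h

Each source contributes Iᵢ·(dᵢ/rᵢ)²; contributions add.
A: 543 × (2.82/24.6)² = 7.136 mSv/h
B: 452 × (2.36/17.0)² = 8.711 mSv/h
C: 264 × (2.44/16.0)² = 6.140 mSv/h
Total = 7.136 + 8.711 + 6.140 = 21.99 mSv/h.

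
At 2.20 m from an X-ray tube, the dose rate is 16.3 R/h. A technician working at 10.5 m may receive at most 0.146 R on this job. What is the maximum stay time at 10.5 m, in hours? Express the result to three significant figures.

Since intensity falls as 1/r², rate at 10.5 m:
(2.20/10.5)² = 0.04390, so 16.3 × 0.04390 = 0.7156 R/h.
Stay time = 0.146 R ÷ 0.7156 R/h = 0.2040 h.

0.204 h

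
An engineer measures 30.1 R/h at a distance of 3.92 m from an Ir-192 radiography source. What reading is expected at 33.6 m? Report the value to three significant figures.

Using I₁d₁² = I₂d₂², the rate at 33.6 m is
(3.92/33.6)² = 0.01361, so 30.1 × 0.01361 = 0.4097 R/h.

0.410 R/h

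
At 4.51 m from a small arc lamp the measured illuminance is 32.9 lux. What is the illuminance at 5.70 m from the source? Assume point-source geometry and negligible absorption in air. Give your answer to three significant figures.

20.6 lux

Intensity scales as (d₁/d₂)², so scaling from 4.51 m to 5.70 m:
(4.51/5.70)² = 0.6260, so 32.9 × 0.6260 = 20.60 lux.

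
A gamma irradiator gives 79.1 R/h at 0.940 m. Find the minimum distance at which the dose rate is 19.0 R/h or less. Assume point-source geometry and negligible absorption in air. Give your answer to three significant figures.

1.92 m

Since intensity falls as 1/r², d₂ = d₁·√(I₁/I₂).
I₁/I₂ = 79.1/19.0 = 4.163, so d₂ = 0.940 × √4.163 = 1.918 m.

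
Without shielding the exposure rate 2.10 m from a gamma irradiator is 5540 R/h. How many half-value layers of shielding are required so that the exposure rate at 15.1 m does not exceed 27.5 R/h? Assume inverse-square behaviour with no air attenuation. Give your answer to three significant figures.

1.96 half-value layers

At 15.1 m, distance alone gives 5540 × (2.10/15.1)² = 5540 × 0.01934 = 107.1 R/h.
Further attenuation needed: 107.1/27.5 = 3.895.
n = log₂(3.895) = 1.962 half-value layers.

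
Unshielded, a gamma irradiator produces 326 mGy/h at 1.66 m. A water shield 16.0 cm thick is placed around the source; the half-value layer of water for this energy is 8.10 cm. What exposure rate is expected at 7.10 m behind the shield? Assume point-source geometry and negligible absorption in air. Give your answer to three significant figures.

Distance alone: (1.66/7.10)² = 0.05466, so 326 × 0.05466 = 17.82 mGy/h.
Shield: 16.0/8.10 = 1.975 half-value layers → attenuation 2^(−1.975) = 0.2544.
Combined: 17.82 × 0.2544 = 4.533 mGy/h.

4.53 mGy/h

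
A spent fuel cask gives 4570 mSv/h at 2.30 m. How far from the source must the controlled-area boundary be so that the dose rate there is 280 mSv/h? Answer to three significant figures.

Applying the 1/r² law, d₂ = d₁·√(I₁/I₂).
I₁/I₂ = 4570/280 = 16.32, so d₂ = 2.30 × √16.32 = 9.292 m.

9.29 m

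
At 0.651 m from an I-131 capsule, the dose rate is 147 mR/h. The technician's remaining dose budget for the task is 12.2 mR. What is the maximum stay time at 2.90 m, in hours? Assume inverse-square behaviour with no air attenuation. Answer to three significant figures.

1.65 h

Intensity scales as (d₁/d₂)², so rate at 2.90 m:
147 × (0.651/2.90)² = 147 × 0.05039 = 7.407 mR/h.
Stay time = 12.2 mR ÷ 7.407 mR/h = 1.647 h.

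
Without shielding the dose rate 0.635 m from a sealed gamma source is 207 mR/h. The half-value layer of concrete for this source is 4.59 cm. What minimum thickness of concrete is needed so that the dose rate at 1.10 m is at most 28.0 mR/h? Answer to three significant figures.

At 1.10 m, distance alone gives 207 × (0.635/1.10)² = 207 × 0.3332 = 68.97 mR/h.
Further attenuation needed: 68.97/28.0 = 2.463.
n = log₂(2.463) = 1.300 half-value layers.
Thickness = 1.300 × 4.59 cm = 5.967 cm.

5.97 cm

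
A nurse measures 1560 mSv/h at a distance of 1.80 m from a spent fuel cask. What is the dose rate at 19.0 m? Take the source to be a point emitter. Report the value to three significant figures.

Since intensity falls as 1/r², the rate at 19.0 m is
(1.80/19.0)² = 0.008975, so 1560 × 0.008975 = 14.00 mSv/h.

14.0 mSv/h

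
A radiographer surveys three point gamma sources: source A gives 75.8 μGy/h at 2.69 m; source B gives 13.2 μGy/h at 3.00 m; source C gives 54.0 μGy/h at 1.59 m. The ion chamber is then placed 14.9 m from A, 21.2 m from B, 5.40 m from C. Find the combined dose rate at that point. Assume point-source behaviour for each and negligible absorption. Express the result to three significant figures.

By superposition, sum each source's inverse-square contribution:
A: 75.8 × (2.69/14.9)² = 2.471 μGy/h
B: 13.2 × (3.00/21.2)² = 0.2643 μGy/h
C: 54.0 × (1.59/5.40)² = 4.682 μGy/h
Total = 2.471 + 0.2643 + 4.682 = 7.417 μGy/h.

7.42 μGy/h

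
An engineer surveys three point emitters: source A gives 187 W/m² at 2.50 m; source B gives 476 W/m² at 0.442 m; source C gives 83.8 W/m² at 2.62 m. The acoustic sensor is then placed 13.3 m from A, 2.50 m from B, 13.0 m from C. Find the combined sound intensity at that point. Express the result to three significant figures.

Each source contributes Iᵢ·(dᵢ/rᵢ)²; contributions add.
A: 187 × (2.50/13.3)² = 6.607 W/m²
B: 476 × (0.442/2.50)² = 14.88 W/m²
C: 83.8 × (2.62/13.0)² = 3.404 W/m²
Total = 6.607 + 14.88 + 3.404 = 24.89 W/m².

24.9 W/m²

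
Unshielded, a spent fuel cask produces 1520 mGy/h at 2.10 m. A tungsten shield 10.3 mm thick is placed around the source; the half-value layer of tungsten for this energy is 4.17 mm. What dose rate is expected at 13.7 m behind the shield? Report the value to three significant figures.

6.45 mGy/h

Distance alone: (2.10/13.7)² = 0.02350, so 1520 × 0.02350 = 35.72 mGy/h.
Shield: 10.3/4.17 = 2.470 half-value layers → attenuation 2^(−2.470) = 0.1805.
Combined: 35.72 × 0.1805 = 6.447 mGy/h.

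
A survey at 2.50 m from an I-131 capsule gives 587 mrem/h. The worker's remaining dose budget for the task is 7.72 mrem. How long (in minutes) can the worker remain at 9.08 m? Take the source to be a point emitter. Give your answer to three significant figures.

Since intensity falls as 1/r², rate at 9.08 m:
587 × (2.50/9.08)² = 587 × 0.07581 = 44.50 mrem/h.
Stay time = 7.72 mrem ÷ 44.50 mrem/h = 0.1735 h = 10.41 min.

10.4 min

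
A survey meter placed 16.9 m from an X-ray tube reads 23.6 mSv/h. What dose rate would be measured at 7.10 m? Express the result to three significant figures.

134 mSv/h

Since intensity falls as 1/r², scaling from 16.9 m to 7.10 m:
(16.9/7.10)² = 5.666, so 23.6 × 5.666 = 133.7 mSv/h.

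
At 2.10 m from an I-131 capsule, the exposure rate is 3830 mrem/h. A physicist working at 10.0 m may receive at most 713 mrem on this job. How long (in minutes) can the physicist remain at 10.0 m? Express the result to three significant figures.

Applying the 1/r² law, rate at 10.0 m:
(2.10/10.0)² = 0.04410, so 3830 × 0.04410 = 168.9 mrem/h.
Stay time = 713 mrem ÷ 168.9 mrem/h = 4.221 h = 253.3 min.

253 min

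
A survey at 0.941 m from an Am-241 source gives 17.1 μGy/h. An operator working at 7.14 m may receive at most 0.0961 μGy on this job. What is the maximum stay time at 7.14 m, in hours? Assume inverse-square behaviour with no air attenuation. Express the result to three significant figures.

0.324 h

Using I₁d₁² = I₂d₂², rate at 7.14 m:
17.1 × (0.941/7.14)² = 17.1 × 0.01737 = 0.2970 μGy/h.
Stay time = 0.0961 μGy ÷ 0.2970 μGy/h = 0.3236 h.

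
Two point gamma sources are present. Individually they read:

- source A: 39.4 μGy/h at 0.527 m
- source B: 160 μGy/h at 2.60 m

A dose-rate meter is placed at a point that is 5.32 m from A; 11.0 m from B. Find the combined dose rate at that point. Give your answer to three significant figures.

Each source contributes Iᵢ·(dᵢ/rᵢ)²; contributions add.
A: 39.4 × (0.527/5.32)² = 0.3866 μGy/h
B: 160 × (2.60/11.0)² = 8.939 μGy/h
Total = 0.3866 + 8.939 = 9.326 μGy/h.

9.33 μGy/h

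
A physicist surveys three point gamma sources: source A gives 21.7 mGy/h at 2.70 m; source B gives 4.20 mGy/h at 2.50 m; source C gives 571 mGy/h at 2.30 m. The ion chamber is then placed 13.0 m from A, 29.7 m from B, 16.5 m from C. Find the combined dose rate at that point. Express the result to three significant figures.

By superposition, sum each source's inverse-square contribution:
A: 21.7 × (2.70/13.0)² = 0.9361 mGy/h
B: 4.20 × (2.50/29.7)² = 0.02976 mGy/h
C: 571 × (2.30/16.5)² = 11.09 mGy/h
Total = 0.9361 + 0.02976 + 11.09 = 12.06 mGy/h.

12.1 mGy/h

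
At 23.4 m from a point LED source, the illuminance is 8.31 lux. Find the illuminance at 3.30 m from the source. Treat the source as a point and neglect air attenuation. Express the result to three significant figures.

By the inverse-square law, the rate at 3.30 m is
8.31 × (23.4/3.30)² = 8.31 × 50.28 = 417.8 lux.

418 lux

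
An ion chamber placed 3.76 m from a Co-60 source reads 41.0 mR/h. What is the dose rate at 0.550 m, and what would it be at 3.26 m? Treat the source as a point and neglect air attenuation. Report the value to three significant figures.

By the inverse-square law,
At 0.550 m: 41.0 × (3.76/0.550)² = 41.0 × 46.74 = 1916 mR/h
At 3.26 m: (0.550/3.26)² = 0.02846, so 1916 × 0.02846 = 54.53 mR/h.

1920 mR/h; 54.5 mR/h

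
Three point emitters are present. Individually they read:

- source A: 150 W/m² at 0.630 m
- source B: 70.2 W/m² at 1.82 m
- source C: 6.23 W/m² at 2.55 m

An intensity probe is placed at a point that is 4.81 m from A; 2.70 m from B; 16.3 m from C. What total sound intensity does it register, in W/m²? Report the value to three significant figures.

Each source contributes Iᵢ·(dᵢ/rᵢ)²; contributions add.
A: 150 × (0.630/4.81)² = 2.573 W/m²
B: 70.2 × (1.82/2.70)² = 31.90 W/m²
C: 6.23 × (2.55/16.3)² = 0.1525 W/m²
Total = 2.573 + 31.90 + 0.1525 = 34.63 W/m².

34.6 W/m²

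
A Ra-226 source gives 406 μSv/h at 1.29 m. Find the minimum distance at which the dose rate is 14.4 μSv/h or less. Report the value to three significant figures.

Using I₁d₁² = I₂d₂², d₂ = d₁·√(I₁/I₂).
I₁/I₂ = 406/14.4 = 28.19, so d₂ = 1.29 × √28.19 = 6.849 m.

6.85 m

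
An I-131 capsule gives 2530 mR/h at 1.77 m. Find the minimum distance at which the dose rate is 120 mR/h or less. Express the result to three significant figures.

8.13 m

Since intensity falls as 1/r², d₂ = d₁·√(I₁/I₂).
I₁/I₂ = 2530/120 = 21.08, so d₂ = 1.77 × √21.08 = 8.127 m.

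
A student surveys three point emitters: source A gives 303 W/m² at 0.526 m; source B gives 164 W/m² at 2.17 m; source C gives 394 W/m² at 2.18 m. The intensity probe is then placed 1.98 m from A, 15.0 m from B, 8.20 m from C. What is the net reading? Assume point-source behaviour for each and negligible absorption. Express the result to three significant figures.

52.7 W/m²

By superposition, sum each source's inverse-square contribution:
A: 303 × (0.526/1.98)² = 21.38 W/m²
B: 164 × (2.17/15.0)² = 3.432 W/m²
C: 394 × (2.18/8.20)² = 27.85 W/m²
Total = 21.38 + 3.432 + 27.85 = 52.66 W/m².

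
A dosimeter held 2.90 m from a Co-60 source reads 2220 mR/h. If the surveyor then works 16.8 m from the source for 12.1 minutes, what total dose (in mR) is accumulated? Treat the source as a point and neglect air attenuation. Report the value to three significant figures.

13.3 mR

Using I₁d₁² = I₂d₂², rate at 16.8 m:
2220 × (2.90/16.8)² = 2220 × 0.02980 = 66.16 mR/h.
Dose = rate × time = 66.16 mR/h × 0.2017 h = 13.34 mR.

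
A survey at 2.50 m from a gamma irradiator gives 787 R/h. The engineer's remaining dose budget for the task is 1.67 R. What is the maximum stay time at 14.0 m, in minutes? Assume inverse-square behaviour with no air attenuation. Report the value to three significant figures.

3.99 min

Applying the 1/r² law, rate at 14.0 m:
(2.50/14.0)² = 0.03189, so 787 × 0.03189 = 25.10 R/h.
Stay time = 1.67 R ÷ 25.10 R/h = 0.06653 h = 3.992 min.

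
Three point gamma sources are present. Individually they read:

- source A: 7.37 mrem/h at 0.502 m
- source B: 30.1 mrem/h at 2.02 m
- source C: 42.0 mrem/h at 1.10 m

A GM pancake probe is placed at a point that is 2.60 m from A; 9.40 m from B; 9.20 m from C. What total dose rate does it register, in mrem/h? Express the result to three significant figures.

2.27 mrem/h

By superposition, sum each source's inverse-square contribution:
A: 7.37 × (0.502/2.60)² = 0.2747 mrem/h
B: 30.1 × (2.02/9.40)² = 1.390 mrem/h
C: 42.0 × (1.10/9.20)² = 0.6004 mrem/h
Total = 0.2747 + 1.390 + 0.6004 = 2.265 mrem/h.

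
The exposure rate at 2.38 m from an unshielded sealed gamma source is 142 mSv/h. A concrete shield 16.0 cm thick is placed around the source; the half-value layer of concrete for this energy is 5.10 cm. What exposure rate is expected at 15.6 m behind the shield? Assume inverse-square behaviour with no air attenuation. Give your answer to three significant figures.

0.376 mSv/h

Distance alone: 142 × (2.38/15.6)² = 142 × 0.02328 = 3.306 mSv/h.
Shield: 16.0/5.10 = 3.137 half-value layers → attenuation 2^(−3.137) = 0.1137.
Combined: 3.306 × 0.1137 = 0.3759 mSv/h.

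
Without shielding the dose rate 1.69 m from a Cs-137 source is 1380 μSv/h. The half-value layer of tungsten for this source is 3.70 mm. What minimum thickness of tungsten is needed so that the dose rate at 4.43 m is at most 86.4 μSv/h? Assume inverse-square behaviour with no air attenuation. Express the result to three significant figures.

At 4.43 m, distance alone gives (1.69/4.43)² = 0.1455, so 1380 × 0.1455 = 200.8 μSv/h.
Further attenuation needed: 200.8/86.4 = 2.324.
n = log₂(2.324) = 1.217 half-value layers.
Thickness = 1.217 × 3.70 mm = 4.503 mm.

4.50 mm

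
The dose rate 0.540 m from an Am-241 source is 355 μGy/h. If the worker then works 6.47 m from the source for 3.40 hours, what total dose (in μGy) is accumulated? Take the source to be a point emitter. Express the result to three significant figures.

Using I₁d₁² = I₂d₂², rate at 6.47 m:
(0.540/6.47)² = 0.006966, so 355 × 0.006966 = 2.473 μGy/h.
Dose = rate × time = 2.473 μGy/h × 3.400 h = 8.408 μGy.

8.41 μGy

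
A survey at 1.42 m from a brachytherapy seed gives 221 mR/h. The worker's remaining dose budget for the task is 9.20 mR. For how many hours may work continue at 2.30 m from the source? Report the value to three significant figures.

0.109 h

By the inverse-square law, rate at 2.30 m:
221 × (1.42/2.30)² = 221 × 0.3812 = 84.25 mR/h.
Stay time = 9.20 mR ÷ 84.25 mR/h = 0.1092 h.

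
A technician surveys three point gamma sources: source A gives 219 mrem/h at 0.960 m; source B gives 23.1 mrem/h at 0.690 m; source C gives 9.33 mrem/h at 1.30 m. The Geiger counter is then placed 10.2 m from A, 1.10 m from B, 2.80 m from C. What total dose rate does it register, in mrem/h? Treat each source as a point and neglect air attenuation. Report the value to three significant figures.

13.0 mrem/h

By superposition, sum each source's inverse-square contribution:
A: 219 × (0.960/10.2)² = 1.940 mrem/h
B: 23.1 × (0.690/1.10)² = 9.089 mrem/h
C: 9.33 × (1.30/2.80)² = 2.011 mrem/h
Total = 1.940 + 9.089 + 2.011 = 13.04 mrem/h.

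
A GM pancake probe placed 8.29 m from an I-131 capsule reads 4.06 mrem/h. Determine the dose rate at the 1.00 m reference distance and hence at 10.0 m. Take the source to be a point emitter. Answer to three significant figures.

279 mrem/h; 2.79 mrem/h

Intensity scales as (d₁/d₂)², so
At 1.00 m: (8.29/1.00)² = 68.72, so 4.06 × 68.72 = 279.0 mrem/h
At 10.0 m: (1.00/10.0)² = 0.01000, so 279.0 × 0.01000 = 2.790 mrem/h.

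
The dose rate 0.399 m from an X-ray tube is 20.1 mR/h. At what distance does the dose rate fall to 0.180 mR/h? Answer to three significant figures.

4.22 m

By the inverse-square law, d₂ = d₁·√(I₁/I₂).
I₁/I₂ = 20.1/0.180 = 111.7, so d₂ = 0.399 × √111.7 = 4.217 m.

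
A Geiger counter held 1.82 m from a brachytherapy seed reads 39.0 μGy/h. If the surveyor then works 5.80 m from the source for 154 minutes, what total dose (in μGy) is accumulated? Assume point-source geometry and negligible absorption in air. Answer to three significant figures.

9.86 μGy

Applying the 1/r² law, rate at 5.80 m:
39.0 × (1.82/5.80)² = 39.0 × 0.09847 = 3.840 μGy/h.
Dose = rate × time = 3.840 μGy/h × 2.567 h = 9.857 μGy.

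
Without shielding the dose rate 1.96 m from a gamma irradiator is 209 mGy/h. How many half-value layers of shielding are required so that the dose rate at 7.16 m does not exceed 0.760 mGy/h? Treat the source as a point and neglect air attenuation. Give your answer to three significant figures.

At 7.16 m, distance alone gives 209 × (1.96/7.16)² = 209 × 0.07494 = 15.66 mGy/h.
Further attenuation needed: 15.66/0.760 = 20.61.
n = log₂(20.61) = 4.365 half-value layers.

4.37 half-value layers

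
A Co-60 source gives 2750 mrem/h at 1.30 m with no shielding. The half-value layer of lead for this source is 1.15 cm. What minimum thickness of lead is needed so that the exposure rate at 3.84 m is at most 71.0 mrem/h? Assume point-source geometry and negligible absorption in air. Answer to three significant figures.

2.47 cm

At 3.84 m, distance alone gives (1.30/3.84)² = 0.1146, so 2750 × 0.1146 = 315.1 mrem/h.
Further attenuation needed: 315.1/71.0 = 4.438.
n = log₂(4.438) = 2.150 half-value layers.
Thickness = 2.150 × 1.15 cm = 2.472 cm.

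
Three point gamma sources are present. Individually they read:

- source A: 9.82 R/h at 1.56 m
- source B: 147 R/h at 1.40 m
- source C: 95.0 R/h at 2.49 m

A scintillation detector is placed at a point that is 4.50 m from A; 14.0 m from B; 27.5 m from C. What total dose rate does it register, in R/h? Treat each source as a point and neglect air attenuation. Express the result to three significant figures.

By superposition, sum each source's inverse-square contribution:
A: 9.82 × (1.56/4.50)² = 1.180 R/h
B: 147 × (1.40/14.0)² = 1.470 R/h
C: 95.0 × (2.49/27.5)² = 0.7789 R/h
Total = 1.180 + 1.470 + 0.7789 = 3.429 R/h.

3.43 R/h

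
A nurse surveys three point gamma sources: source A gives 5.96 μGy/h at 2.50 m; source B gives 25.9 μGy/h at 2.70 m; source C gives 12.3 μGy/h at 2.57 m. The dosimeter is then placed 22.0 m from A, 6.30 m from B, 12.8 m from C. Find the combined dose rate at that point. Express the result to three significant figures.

By superposition, sum each source's inverse-square contribution:
A: 5.96 × (2.50/22.0)² = 0.07696 μGy/h
B: 25.9 × (2.70/6.30)² = 4.757 μGy/h
C: 12.3 × (2.57/12.8)² = 0.4959 μGy/h
Total = 0.07696 + 4.757 + 0.4959 = 5.330 μGy/h.

5.33 μGy/h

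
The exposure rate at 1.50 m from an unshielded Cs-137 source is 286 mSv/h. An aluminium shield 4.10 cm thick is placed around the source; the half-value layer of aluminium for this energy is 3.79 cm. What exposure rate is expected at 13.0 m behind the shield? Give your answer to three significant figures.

1.80 mSv/h

Distance alone: 286 × (1.50/13.0)² = 286 × 0.01331 = 3.807 mSv/h.
Shield: 4.10/3.79 = 1.082 half-value layers → attenuation 2^(−1.082) = 0.4724.
Combined: 3.807 × 0.4724 = 1.798 mSv/h.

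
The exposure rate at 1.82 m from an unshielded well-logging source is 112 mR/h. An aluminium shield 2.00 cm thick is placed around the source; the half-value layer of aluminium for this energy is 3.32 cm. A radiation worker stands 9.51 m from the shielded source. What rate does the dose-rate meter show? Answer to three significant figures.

Distance alone: (1.82/9.51)² = 0.03663, so 112 × 0.03663 = 4.103 mR/h.
Shield: 2.00/3.32 = 0.6024 half-value layers → attenuation 2^(−0.6024) = 0.6587.
Combined: 4.103 × 0.6587 = 2.703 mR/h.

2.70 mR/h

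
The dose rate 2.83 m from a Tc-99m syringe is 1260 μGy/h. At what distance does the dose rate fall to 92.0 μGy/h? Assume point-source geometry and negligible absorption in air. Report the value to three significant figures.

10.5 m

Applying the 1/r² law, d₂ = d₁·√(I₁/I₂).
I₁/I₂ = 1260/92.0 = 13.70, so d₂ = 2.83 × √13.70 = 10.47 m.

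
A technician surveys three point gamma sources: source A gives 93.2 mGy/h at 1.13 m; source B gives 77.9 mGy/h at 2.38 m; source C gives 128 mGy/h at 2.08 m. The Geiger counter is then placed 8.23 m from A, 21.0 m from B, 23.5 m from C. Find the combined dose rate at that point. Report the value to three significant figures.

3.76 mGy/h

Each source contributes Iᵢ·(dᵢ/rᵢ)²; contributions add.
A: 93.2 × (1.13/8.23)² = 1.757 mGy/h
B: 77.9 × (2.38/21.0)² = 1.001 mGy/h
C: 128 × (2.08/23.5)² = 1.003 mGy/h
Total = 1.757 + 1.001 + 1.003 = 3.761 mGy/h.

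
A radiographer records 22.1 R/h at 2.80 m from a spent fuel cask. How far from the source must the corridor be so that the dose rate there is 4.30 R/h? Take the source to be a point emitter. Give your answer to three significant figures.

6.35 m

Since intensity falls as 1/r², d₂ = d₁·√(I₁/I₂).
I₁/I₂ = 22.1/4.30 = 5.140, so d₂ = 2.80 × √5.140 = 6.348 m.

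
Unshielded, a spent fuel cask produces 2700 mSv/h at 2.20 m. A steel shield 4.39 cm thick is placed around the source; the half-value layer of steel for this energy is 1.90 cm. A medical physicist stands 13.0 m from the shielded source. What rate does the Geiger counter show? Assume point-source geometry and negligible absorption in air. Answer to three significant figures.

15.6 mSv/h

Distance alone: 2700 × (2.20/13.0)² = 2700 × 0.02864 = 77.33 mSv/h.
Shield: 4.39/1.90 = 2.311 half-value layers → attenuation 2^(−2.311) = 0.2015.
Combined: 77.33 × 0.2015 = 15.58 mSv/h.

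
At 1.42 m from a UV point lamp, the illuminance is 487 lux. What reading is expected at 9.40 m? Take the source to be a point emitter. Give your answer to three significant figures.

Intensity scales as (d₁/d₂)², so the rate at 9.40 m is
(1.42/9.40)² = 0.02282, so 487 × 0.02282 = 11.11 lux.

11.1 lux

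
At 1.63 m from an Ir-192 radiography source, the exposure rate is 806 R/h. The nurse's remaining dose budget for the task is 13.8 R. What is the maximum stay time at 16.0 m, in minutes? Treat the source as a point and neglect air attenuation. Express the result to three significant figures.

Since intensity falls as 1/r², rate at 16.0 m:
(1.63/16.0)² = 0.01038, so 806 × 0.01038 = 8.366 R/h.
Stay time = 13.8 R ÷ 8.366 R/h = 1.650 h = 99.00 min.

99.0 min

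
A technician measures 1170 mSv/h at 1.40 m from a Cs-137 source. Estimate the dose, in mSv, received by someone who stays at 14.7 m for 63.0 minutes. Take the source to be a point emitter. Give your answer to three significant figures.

11.1 mSv

Since intensity falls as 1/r², rate at 14.7 m:
1170 × (1.40/14.7)² = 1170 × 0.009070 = 10.61 mSv/h.
Dose = rate × time = 10.61 mSv/h × 1.050 h = 11.14 mSv.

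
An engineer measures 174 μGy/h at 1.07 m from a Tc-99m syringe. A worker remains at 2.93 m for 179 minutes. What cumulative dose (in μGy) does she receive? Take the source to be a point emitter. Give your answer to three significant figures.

69.2 μGy

By the inverse-square law, rate at 2.93 m:
(1.07/2.93)² = 0.1334, so 174 × 0.1334 = 23.21 μGy/h.
Dose = rate × time = 23.21 μGy/h × 2.983 h = 69.24 μGy.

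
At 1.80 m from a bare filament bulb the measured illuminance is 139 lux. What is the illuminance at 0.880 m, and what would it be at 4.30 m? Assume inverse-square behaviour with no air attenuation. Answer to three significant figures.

582 lux; 24.4 lux

Applying the 1/r² law,
At 0.880 m: (1.80/0.880)² = 4.184, so 139 × 4.184 = 581.6 lux
At 4.30 m: 581.6 × (0.880/4.30)² = 581.6 × 0.04188 = 24.36 lux.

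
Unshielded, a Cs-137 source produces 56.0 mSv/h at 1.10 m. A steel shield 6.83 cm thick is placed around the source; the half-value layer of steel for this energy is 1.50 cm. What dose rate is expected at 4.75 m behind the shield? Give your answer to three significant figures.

Distance alone: 56.0 × (1.10/4.75)² = 56.0 × 0.05363 = 3.003 mSv/h.
Shield: 6.83/1.50 = 4.553 half-value layers → attenuation 2^(−4.553) = 0.04260.
Combined: 3.003 × 0.04260 = 0.1279 mSv/h.

0.128 mSv/h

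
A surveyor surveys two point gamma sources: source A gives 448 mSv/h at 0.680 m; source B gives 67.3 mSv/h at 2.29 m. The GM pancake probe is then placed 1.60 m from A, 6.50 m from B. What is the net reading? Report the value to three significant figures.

89.3 mSv/h

Each source contributes Iᵢ·(dᵢ/rᵢ)²; contributions add.
A: 448 × (0.680/1.60)² = 80.92 mSv/h
B: 67.3 × (2.29/6.50)² = 8.353 mSv/h
Total = 80.92 + 8.353 = 89.27 mSv/h.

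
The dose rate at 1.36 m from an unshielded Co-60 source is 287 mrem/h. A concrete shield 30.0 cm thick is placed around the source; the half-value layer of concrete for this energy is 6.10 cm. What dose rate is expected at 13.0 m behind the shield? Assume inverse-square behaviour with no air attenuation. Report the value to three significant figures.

Distance alone: (1.36/13.0)² = 0.01094, so 287 × 0.01094 = 3.140 mrem/h.
Shield: 30.0/6.10 = 4.918 half-value layers → attenuation 2^(−4.918) = 0.03308.
Combined: 3.140 × 0.03308 = 0.1039 mrem/h.

0.104 mrem/h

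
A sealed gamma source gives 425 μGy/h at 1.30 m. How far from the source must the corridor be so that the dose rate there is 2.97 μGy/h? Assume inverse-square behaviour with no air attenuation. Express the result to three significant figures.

15.6 m

Since intensity falls as 1/r², d₂ = d₁·√(I₁/I₂).
I₁/I₂ = 425/2.97 = 143.1, so d₂ = 1.30 × √143.1 = 15.55 m.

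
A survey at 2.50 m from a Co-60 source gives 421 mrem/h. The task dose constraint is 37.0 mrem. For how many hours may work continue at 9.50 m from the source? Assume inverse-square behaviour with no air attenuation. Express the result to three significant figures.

1.27 h

Intensity scales as (d₁/d₂)², so rate at 9.50 m:
421 × (2.50/9.50)² = 421 × 0.06925 = 29.15 mrem/h.
Stay time = 37.0 mrem ÷ 29.15 mrem/h = 1.269 h.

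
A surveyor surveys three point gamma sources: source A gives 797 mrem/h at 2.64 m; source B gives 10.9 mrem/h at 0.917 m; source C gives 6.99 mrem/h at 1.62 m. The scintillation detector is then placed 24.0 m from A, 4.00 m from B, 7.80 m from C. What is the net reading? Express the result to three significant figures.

10.5 mrem/h

By superposition, sum each source's inverse-square contribution:
A: 797 × (2.64/24.0)² = 9.644 mrem/h
B: 10.9 × (0.917/4.00)² = 0.5729 mrem/h
C: 6.99 × (1.62/7.80)² = 0.3015 mrem/h
Total = 9.644 + 0.5729 + 0.3015 = 10.52 mrem/h.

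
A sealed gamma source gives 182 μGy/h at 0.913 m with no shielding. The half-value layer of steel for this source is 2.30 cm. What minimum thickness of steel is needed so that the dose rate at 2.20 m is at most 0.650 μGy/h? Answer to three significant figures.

12.9 cm

At 2.20 m, distance alone gives 182 × (0.913/2.20)² = 182 × 0.1722 = 31.34 μGy/h.
Further attenuation needed: 31.34/0.650 = 48.22.
n = log₂(48.22) = 5.592 half-value layers.
Thickness = 5.592 × 2.30 cm = 12.86 cm.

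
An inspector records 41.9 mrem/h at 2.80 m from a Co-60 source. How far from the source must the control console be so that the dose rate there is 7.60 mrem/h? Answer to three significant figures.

By the inverse-square law, d₂ = d₁·√(I₁/I₂).
I₁/I₂ = 41.9/7.60 = 5.513, so d₂ = 2.80 × √5.513 = 6.574 m.

6.57 m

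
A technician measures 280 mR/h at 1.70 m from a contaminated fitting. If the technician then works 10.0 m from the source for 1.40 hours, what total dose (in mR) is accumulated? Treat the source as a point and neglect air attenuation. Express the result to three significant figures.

11.3 mR

Using I₁d₁² = I₂d₂², rate at 10.0 m:
(1.70/10.0)² = 0.02890, so 280 × 0.02890 = 8.092 mR/h.
Dose = rate × time = 8.092 mR/h × 1.400 h = 11.33 mR.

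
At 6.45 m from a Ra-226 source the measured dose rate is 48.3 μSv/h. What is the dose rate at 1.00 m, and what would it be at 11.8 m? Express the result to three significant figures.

2010 μSv/h; 14.4 μSv/h

Applying the 1/r² law,
At 1.00 m: (6.45/1.00)² = 41.60, so 48.3 × 41.60 = 2009 μSv/h
At 11.8 m: 2009 × (1.00/11.8)² = 2009 × 0.007182 = 14.43 μSv/h.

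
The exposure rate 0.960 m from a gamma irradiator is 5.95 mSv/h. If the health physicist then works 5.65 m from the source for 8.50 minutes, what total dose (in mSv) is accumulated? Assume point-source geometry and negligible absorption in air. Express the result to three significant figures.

Since intensity falls as 1/r², rate at 5.65 m:
(0.960/5.65)² = 0.02887, so 5.95 × 0.02887 = 0.1718 mSv/h.
Dose = rate × time = 0.1718 mSv/h × 0.1417 h = 0.02434 mSv.

0.0243 mSv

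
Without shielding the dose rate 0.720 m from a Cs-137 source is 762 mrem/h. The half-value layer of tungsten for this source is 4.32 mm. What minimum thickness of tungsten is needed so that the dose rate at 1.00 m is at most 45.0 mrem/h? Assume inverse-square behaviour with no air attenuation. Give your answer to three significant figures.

13.5 mm

At 1.00 m, distance alone gives (0.720/1.00)² = 0.5184, so 762 × 0.5184 = 395.0 mrem/h.
Further attenuation needed: 395.0/45.0 = 8.778.
n = log₂(8.778) = 3.134 half-value layers.
Thickness = 3.134 × 4.32 mm = 13.54 mm.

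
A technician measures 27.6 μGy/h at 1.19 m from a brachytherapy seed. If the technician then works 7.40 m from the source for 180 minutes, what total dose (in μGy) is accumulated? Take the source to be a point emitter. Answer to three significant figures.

Since intensity falls as 1/r², rate at 7.40 m:
27.6 × (1.19/7.40)² = 27.6 × 0.02586 = 0.7137 μGy/h.
Dose = rate × time = 0.7137 μGy/h × 3.000 h = 2.141 μGy.

2.14 μGy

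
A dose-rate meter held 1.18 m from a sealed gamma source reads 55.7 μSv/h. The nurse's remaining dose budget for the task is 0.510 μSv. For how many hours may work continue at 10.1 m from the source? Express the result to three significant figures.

Intensity scales as (d₁/d₂)², so rate at 10.1 m:
55.7 × (1.18/10.1)² = 55.7 × 0.01365 = 0.7603 μSv/h.
Stay time = 0.510 μSv ÷ 0.7603 μSv/h = 0.6708 h.

0.671 h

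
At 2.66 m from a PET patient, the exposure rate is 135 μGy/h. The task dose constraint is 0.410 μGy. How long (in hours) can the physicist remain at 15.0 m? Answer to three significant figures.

0.0966 h

Applying the 1/r² law, rate at 15.0 m:
(2.66/15.0)² = 0.03145, so 135 × 0.03145 = 4.246 μGy/h.
Stay time = 0.410 μGy ÷ 4.246 μGy/h = 0.09656 h.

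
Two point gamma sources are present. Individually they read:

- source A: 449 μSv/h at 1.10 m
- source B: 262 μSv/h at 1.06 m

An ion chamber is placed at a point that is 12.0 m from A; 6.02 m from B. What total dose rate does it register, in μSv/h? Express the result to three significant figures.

11.9 μSv/h

By superposition, sum each source's inverse-square contribution:
A: 449 × (1.10/12.0)² = 3.773 μSv/h
B: 262 × (1.06/6.02)² = 8.123 μSv/h
Total = 3.773 + 8.123 = 11.90 μSv/h.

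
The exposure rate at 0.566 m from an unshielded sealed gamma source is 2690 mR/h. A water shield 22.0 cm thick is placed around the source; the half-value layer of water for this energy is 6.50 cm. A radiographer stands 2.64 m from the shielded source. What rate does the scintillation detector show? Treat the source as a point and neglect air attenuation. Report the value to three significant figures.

11.8 mR/h

Distance alone: (0.566/2.64)² = 0.04596, so 2690 × 0.04596 = 123.6 mR/h.
Shield: 22.0/6.50 = 3.385 half-value layers → attenuation 2^(−3.385) = 0.09572.
Combined: 123.6 × 0.09572 = 11.83 mR/h.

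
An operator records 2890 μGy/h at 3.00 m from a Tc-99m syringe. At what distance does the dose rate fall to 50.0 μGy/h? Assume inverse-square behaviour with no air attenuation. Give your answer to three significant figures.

22.8 m

Since intensity falls as 1/r², d₂ = d₁·√(I₁/I₂).
I₁/I₂ = 2890/50.0 = 57.80, so d₂ = 3.00 × √57.80 = 22.81 m.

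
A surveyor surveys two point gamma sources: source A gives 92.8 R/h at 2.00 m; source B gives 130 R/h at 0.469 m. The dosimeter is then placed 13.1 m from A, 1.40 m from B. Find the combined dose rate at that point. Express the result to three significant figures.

16.8 R/h

By superposition, sum each source's inverse-square contribution:
A: 92.8 × (2.00/13.1)² = 2.163 R/h
B: 130 × (0.469/1.40)² = 14.59 R/h
Total = 2.163 + 14.59 = 16.75 R/h.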